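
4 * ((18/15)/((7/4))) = 96/35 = 2.74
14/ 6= 7/ 3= 2.33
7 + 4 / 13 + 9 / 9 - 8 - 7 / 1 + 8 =17 / 13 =1.31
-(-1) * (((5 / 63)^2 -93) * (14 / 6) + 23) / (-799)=0.24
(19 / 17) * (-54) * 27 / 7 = -27702 / 119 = -232.79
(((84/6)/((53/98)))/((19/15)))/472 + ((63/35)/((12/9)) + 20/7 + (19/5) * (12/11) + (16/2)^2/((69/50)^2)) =18296720879509/435612551220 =42.00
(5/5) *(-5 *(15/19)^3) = -16875/6859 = -2.46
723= 723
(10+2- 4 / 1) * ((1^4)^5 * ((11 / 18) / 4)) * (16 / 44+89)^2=966289 / 99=9760.49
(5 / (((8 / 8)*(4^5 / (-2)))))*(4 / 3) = -5 / 384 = -0.01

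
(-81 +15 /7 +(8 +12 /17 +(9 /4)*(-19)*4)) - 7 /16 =-459985 /1904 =-241.59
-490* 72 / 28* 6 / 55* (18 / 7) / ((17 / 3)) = -11664 / 187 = -62.37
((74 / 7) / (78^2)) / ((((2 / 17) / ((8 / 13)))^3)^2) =1829048428544 / 51391035423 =35.59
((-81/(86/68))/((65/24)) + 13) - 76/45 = -310333/25155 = -12.34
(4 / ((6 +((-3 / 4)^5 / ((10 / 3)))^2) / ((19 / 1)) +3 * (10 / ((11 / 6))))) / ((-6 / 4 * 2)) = -87660953600 / 1096618318353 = -0.08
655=655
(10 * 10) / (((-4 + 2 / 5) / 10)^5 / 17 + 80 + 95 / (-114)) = 99609375000 / 78857067581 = 1.26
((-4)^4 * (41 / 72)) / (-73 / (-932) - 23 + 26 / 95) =-116164480 / 18047277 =-6.44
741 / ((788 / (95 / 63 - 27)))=-198341 / 8274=-23.97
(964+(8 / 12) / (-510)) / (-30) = -737459 / 22950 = -32.13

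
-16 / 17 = -0.94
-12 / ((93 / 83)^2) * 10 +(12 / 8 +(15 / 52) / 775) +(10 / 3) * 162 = 334252249 / 749580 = 445.92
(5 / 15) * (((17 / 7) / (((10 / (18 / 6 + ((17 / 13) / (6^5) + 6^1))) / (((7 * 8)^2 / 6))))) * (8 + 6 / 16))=3189.26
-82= -82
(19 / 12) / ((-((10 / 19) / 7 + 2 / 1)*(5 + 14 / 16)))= -2527 / 19458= -0.13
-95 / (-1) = 95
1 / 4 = 0.25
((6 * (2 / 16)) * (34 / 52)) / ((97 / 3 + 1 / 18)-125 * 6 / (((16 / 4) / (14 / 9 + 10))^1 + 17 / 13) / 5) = -19737 / 2346812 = -0.01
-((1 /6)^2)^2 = -1 /1296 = -0.00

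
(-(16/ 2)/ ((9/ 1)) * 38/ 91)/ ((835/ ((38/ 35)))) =-11552/ 23935275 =-0.00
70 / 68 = 35 / 34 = 1.03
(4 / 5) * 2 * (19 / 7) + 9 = 467 / 35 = 13.34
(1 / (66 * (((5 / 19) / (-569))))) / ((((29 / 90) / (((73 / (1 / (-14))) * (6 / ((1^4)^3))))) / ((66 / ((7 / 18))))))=3068421264 / 29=105807629.79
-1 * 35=-35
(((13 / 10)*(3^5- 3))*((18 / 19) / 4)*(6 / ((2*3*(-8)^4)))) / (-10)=-351 / 194560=-0.00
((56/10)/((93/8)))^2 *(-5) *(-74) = 3713024/43245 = 85.86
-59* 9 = -531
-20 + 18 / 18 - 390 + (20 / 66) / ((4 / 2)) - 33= -14581 / 33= -441.85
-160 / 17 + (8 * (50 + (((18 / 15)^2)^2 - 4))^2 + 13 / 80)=1963427630041 / 106250000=18479.32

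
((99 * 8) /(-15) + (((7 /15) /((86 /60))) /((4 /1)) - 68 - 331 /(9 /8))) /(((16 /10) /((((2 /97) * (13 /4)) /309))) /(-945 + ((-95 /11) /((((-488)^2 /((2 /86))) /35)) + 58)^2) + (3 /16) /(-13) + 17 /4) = -5125866551949749081980418824 /90000683285653196241707799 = -56.95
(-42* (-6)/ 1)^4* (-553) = -2230115182848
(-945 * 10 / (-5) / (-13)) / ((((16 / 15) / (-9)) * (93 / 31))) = 42525 / 104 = 408.89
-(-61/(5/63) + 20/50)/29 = 3841/145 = 26.49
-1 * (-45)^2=-2025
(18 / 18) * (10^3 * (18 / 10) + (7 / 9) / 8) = 129607 / 72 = 1800.10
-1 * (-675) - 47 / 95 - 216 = 43558 / 95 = 458.51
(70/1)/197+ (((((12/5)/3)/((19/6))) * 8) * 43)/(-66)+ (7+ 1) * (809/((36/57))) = 6328108064/617595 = 10246.37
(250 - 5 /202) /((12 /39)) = 656435 /808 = 812.42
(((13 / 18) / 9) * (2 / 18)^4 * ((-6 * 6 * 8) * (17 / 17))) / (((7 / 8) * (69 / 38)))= -63232 / 28520667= -0.00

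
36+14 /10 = 187 /5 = 37.40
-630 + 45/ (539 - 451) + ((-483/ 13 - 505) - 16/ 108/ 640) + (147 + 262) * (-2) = -1229121683/ 617760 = -1989.64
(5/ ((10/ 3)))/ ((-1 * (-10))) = 0.15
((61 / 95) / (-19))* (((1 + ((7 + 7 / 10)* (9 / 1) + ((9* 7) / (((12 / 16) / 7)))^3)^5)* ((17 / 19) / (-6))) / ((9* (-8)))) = -36011348769108455825973157537296621922647042019841 / 1481544000000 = -24306634679164746930211430000000000000.00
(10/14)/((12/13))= 0.77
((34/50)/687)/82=17/1408350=0.00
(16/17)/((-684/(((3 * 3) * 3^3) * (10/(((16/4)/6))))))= -1620/323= -5.02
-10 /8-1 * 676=-2709 /4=-677.25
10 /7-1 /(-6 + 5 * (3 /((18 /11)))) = 148 /133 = 1.11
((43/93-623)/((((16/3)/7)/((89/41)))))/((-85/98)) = 220923899/108035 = 2044.93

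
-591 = -591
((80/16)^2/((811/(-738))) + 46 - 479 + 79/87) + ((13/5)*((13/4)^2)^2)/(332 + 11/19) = -259074735496021/570687594240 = -453.97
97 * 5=485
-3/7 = -0.43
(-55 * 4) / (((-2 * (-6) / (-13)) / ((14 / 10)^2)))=7007 / 15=467.13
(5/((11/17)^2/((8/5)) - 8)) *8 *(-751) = 3881.98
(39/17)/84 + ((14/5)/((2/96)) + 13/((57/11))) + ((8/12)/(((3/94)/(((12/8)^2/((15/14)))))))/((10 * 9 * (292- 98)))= 81088997123/592155900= 136.94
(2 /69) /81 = 0.00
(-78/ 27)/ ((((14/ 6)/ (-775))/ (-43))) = -866450/ 21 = -41259.52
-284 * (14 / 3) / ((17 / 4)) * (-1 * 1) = 15904 / 51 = 311.84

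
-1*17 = -17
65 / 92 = 0.71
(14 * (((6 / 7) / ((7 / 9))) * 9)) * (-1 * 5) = -4860 / 7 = -694.29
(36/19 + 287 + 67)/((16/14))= 23667/76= 311.41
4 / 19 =0.21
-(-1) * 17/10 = 17/10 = 1.70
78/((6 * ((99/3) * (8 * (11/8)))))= 0.04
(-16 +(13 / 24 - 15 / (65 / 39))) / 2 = -587 / 48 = -12.23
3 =3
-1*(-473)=473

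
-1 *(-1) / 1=1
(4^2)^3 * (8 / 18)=16384 / 9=1820.44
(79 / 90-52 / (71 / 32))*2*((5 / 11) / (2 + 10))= -144151 / 84348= -1.71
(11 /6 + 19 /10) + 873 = 13151 /15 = 876.73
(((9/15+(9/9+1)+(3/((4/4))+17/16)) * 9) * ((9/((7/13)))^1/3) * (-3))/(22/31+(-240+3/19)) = 330575661/78875440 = 4.19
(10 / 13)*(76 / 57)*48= 640 / 13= 49.23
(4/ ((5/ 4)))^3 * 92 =376832/ 125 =3014.66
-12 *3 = -36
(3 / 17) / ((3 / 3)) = 3 / 17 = 0.18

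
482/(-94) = -241/47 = -5.13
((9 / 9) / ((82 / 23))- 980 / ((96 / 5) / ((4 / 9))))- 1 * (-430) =451208 / 1107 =407.60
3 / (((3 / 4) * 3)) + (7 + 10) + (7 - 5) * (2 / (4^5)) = 14083 / 768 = 18.34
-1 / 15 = -0.07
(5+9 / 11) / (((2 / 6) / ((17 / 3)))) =1088 / 11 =98.91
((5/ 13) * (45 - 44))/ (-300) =-1/ 780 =-0.00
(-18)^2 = 324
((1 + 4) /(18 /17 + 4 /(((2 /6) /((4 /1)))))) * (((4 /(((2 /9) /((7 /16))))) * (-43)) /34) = -4515 /4448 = -1.02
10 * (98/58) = 490/29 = 16.90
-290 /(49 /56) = -2320 /7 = -331.43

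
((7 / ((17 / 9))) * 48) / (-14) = -216 / 17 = -12.71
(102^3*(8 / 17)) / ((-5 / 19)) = -9488448 / 5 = -1897689.60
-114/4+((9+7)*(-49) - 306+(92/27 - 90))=-65075/54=-1205.09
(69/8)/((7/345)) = 23805/56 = 425.09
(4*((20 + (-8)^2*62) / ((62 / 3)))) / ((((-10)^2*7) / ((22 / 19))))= 131604 / 103075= 1.28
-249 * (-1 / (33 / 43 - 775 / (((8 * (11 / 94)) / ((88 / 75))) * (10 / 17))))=-160605 / 1064572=-0.15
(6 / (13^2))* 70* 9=3780 / 169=22.37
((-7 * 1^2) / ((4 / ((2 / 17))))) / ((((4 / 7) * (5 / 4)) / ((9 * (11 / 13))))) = -4851 / 2210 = -2.20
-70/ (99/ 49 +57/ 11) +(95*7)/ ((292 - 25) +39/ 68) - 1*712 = -564462691/ 784811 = -719.23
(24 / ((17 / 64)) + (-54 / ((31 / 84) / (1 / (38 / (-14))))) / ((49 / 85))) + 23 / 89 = 164084995 / 891157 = 184.13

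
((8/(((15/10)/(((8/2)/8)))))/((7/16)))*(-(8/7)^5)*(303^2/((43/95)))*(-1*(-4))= -48776148418560/5058907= -9641637.69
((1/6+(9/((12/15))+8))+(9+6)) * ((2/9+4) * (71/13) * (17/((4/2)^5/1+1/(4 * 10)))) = 27060940/64233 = 421.29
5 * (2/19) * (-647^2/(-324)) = 2093045/3078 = 680.00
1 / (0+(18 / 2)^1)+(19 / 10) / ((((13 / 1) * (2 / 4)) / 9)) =1604 / 585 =2.74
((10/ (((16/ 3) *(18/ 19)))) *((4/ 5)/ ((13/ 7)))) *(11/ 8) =1463/ 1248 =1.17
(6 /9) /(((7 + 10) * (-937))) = -2 /47787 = -0.00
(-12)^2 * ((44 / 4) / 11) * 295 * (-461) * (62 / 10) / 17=-121416336 / 17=-7142137.41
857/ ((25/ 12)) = 10284/ 25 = 411.36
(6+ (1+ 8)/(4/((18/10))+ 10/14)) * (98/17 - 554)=-3125928/629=-4969.68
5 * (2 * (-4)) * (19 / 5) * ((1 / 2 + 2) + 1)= -532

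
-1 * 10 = -10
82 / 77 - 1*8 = -534 / 77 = -6.94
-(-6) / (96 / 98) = 49 / 8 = 6.12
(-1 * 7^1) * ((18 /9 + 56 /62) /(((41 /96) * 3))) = -15.86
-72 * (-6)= 432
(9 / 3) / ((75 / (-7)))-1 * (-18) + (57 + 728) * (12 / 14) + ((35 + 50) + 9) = 137301 / 175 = 784.58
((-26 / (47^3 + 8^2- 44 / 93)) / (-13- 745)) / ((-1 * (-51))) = 403 / 62248703021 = 0.00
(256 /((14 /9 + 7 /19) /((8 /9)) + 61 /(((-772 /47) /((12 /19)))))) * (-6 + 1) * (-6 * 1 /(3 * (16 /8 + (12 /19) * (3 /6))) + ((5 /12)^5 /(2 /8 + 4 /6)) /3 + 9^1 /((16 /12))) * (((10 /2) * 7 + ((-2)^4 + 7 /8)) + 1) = 2202261.26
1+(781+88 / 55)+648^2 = 2103438 / 5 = 420687.60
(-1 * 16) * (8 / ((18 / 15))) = -320 / 3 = -106.67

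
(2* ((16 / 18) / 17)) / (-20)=-4 / 765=-0.01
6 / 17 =0.35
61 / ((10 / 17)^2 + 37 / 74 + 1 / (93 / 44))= 3278994 / 70909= 46.24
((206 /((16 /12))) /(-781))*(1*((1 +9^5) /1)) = -9123225 /781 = -11681.47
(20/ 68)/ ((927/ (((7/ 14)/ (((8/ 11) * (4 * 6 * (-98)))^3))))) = -6655/ 209961933946748928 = -0.00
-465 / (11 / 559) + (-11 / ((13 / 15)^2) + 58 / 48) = -1054895849 / 44616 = -23643.89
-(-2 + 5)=-3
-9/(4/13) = -117/4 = -29.25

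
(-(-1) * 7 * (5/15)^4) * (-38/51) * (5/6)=-665/12393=-0.05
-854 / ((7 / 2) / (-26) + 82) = -44408 / 4257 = -10.43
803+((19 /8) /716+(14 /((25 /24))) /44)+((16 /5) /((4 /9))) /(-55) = 1265165769 /1575200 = 803.18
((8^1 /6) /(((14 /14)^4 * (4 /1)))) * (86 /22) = 1.30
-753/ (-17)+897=16002/ 17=941.29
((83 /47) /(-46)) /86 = -83 /185932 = -0.00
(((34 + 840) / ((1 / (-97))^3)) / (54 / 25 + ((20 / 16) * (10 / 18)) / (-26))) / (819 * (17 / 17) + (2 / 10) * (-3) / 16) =-497749950048000 / 1090181041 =-456575.50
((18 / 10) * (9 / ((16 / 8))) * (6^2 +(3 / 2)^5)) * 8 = 22599 / 8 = 2824.88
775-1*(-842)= 1617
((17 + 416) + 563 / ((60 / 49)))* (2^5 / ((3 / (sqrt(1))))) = 428536 / 45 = 9523.02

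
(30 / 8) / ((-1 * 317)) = -15 / 1268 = -0.01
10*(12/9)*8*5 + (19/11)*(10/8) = 70685/132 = 535.49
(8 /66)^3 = 64 /35937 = 0.00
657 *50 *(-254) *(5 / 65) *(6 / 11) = -50063400 / 143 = -350093.71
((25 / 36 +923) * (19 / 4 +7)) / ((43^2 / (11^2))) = 189109811 / 266256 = 710.26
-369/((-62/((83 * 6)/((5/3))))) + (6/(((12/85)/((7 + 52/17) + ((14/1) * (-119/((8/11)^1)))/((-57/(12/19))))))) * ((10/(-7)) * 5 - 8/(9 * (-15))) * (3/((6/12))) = -219404601391/3525165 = -62239.53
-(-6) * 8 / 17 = 48 / 17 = 2.82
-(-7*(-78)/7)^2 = -6084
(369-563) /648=-97 /324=-0.30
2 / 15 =0.13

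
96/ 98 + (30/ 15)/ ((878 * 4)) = 84337/ 86044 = 0.98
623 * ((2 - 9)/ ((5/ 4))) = -17444/ 5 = -3488.80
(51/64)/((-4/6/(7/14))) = -153/256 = -0.60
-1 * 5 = -5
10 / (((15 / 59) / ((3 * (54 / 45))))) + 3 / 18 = 4253 / 30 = 141.77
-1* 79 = -79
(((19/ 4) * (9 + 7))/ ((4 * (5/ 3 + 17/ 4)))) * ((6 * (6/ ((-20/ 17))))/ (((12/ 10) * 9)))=-646/ 71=-9.10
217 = 217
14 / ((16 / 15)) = 105 / 8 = 13.12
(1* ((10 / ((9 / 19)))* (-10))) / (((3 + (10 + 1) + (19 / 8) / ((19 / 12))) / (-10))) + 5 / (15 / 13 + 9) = 1678045 / 12276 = 136.69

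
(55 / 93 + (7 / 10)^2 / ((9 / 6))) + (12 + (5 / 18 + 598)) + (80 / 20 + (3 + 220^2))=341901916 / 6975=49018.20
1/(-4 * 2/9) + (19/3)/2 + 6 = 193/24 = 8.04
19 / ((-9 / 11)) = -209 / 9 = -23.22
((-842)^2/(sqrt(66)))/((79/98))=108255.81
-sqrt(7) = -2.65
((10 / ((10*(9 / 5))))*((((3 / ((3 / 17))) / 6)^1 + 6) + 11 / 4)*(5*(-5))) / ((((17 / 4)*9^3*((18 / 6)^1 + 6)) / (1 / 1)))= -17375 / 3011499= -0.01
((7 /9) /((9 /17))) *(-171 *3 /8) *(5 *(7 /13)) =-79135 /312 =-253.64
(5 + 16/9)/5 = 61/45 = 1.36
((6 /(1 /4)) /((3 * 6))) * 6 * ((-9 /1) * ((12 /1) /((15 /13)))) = -748.80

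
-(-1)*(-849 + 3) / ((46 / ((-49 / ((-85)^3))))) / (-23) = 20727 / 324872125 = 0.00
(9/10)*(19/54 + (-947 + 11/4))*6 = -101941/20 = -5097.05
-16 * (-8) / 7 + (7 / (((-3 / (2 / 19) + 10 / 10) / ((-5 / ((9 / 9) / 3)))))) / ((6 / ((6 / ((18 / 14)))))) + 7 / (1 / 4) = 11378 / 231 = 49.26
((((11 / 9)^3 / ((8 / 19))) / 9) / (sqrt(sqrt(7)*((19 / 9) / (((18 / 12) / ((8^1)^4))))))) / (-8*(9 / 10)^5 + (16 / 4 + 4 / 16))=-4159375*sqrt(114)*7^(3 / 4) / 23216772096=-0.01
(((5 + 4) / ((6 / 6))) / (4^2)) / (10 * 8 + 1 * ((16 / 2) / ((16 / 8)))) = 3 / 448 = 0.01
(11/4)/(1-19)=-11/72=-0.15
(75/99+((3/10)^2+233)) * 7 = 5401879/3300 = 1636.93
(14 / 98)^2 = 1 / 49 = 0.02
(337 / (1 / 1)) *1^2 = 337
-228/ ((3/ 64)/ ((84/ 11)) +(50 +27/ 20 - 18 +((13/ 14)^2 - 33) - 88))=14300160/ 5442943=2.63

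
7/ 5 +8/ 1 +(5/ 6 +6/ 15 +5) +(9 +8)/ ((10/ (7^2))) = 1484/ 15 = 98.93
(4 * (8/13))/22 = 0.11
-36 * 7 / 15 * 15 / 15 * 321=-26964 / 5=-5392.80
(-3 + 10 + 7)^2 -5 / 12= 2347 / 12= 195.58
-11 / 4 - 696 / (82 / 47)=-401.68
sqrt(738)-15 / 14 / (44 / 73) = -1095 / 616+3 * sqrt(82) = 25.39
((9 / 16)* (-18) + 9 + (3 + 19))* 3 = 501 / 8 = 62.62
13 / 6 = 2.17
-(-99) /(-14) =-99 /14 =-7.07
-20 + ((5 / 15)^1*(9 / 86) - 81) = -100.97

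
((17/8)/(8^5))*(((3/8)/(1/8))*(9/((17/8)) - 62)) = -1473/131072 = -0.01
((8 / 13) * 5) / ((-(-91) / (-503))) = -20120 / 1183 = -17.01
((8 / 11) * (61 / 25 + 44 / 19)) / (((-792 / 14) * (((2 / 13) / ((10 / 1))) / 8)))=-365456 / 11495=-31.79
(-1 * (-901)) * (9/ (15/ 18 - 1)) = -48654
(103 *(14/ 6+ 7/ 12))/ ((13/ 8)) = 7210/ 39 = 184.87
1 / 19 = 0.05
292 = 292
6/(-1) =-6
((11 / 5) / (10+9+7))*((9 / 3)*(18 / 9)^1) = 33 / 65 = 0.51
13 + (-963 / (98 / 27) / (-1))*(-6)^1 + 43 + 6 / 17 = -1279109 / 833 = -1535.55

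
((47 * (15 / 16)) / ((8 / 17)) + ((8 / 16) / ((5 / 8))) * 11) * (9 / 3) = 196671 / 640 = 307.30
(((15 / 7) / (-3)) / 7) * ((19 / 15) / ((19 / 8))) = -8 / 147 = -0.05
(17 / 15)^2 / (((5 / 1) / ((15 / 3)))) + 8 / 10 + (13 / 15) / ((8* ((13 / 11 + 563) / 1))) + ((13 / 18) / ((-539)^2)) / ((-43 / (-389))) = 290914439102171 / 139550135432400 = 2.08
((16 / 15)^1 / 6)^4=4096 / 4100625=0.00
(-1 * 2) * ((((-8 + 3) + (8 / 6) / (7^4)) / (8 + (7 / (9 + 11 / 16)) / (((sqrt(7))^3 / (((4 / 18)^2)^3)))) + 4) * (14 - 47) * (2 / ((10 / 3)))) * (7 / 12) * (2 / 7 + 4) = 334.13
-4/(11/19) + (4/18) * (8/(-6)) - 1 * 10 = -5110/297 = -17.21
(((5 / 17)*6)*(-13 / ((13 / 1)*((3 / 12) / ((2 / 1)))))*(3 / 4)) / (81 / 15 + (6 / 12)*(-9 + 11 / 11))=-900 / 119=-7.56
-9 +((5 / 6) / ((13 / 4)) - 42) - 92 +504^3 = 4992932929 / 39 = 128023921.26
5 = 5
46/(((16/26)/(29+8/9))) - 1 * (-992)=116143/36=3226.19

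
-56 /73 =-0.77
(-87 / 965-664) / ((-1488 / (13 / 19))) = 8331011 / 27282480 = 0.31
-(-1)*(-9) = -9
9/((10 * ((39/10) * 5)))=3/65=0.05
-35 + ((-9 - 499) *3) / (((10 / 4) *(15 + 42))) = -4341 / 95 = -45.69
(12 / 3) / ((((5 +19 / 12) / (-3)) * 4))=-0.46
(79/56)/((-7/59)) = -4661/392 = -11.89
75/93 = 25/31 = 0.81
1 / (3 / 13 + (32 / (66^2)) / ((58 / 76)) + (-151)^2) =410553 / 9361117648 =0.00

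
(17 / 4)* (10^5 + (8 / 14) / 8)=23800017 / 56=425000.30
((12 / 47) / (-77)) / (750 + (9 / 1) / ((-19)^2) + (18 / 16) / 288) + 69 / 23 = 3.00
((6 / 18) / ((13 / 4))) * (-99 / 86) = -66 / 559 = -0.12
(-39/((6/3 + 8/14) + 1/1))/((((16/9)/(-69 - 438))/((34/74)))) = 21176883/14800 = 1430.87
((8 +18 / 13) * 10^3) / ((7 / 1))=122000 / 91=1340.66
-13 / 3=-4.33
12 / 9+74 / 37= 10 / 3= 3.33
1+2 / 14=8 / 7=1.14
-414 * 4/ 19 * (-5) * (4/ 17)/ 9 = 3680/ 323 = 11.39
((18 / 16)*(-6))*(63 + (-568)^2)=-8712549 / 4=-2178137.25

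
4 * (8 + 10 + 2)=80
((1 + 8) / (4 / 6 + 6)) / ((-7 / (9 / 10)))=-0.17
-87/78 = -29/26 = -1.12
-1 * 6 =-6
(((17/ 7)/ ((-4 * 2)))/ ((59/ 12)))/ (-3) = 0.02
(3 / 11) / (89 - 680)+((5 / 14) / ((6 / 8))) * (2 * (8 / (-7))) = -346867 / 318549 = -1.09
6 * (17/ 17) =6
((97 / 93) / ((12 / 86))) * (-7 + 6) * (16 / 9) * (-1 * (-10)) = -132.89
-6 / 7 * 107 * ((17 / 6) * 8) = -14552 / 7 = -2078.86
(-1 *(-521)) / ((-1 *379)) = -521 / 379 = -1.37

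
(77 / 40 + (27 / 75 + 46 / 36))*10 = 6413 / 180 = 35.63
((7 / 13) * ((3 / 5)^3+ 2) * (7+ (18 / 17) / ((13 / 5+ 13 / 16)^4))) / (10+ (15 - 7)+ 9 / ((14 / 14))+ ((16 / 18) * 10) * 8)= 20366619794987 / 238962921686125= 0.09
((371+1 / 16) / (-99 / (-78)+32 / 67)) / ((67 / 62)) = 2392611 / 12172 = 196.57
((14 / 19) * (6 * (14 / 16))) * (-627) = -4851 / 2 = -2425.50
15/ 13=1.15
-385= -385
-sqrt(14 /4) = -1.87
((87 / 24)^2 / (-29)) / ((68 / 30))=-435 / 2176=-0.20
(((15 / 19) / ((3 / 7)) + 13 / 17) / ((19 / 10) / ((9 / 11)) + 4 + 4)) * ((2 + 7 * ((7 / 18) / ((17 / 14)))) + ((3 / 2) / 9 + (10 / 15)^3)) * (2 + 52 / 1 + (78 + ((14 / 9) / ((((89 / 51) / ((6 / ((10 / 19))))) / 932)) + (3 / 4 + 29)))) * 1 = 31176429191369 / 2724008226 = 11445.06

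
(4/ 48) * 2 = 1/ 6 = 0.17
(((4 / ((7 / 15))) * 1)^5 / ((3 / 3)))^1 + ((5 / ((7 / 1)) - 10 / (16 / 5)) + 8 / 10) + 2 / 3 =93310096007 / 2016840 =46265.49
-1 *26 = -26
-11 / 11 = -1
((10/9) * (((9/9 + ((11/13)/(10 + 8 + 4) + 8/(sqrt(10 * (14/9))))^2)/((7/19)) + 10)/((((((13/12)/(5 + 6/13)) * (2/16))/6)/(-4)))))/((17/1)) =-35951591808/23791313 - 8288256 * sqrt(35)/1830101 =-1537.92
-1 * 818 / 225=-818 / 225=-3.64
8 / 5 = 1.60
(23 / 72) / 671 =23 / 48312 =0.00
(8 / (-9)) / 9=-8 / 81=-0.10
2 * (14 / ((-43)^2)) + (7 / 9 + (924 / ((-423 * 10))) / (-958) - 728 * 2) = -2725884981946 / 1873194165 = -1455.21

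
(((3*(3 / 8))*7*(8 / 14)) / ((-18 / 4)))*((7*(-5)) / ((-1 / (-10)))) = 350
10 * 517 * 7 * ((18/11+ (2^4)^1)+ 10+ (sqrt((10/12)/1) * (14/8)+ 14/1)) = 1564634.40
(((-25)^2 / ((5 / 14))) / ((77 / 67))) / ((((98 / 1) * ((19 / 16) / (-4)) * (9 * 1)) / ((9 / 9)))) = -536000 / 92169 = -5.82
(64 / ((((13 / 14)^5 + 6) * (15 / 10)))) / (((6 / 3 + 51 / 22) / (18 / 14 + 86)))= 132195295232 / 1025497545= 128.91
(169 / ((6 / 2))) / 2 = 169 / 6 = 28.17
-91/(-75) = 91/75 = 1.21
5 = 5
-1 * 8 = -8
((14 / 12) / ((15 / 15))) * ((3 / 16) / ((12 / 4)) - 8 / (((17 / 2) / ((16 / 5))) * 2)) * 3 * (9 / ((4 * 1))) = -123669 / 10880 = -11.37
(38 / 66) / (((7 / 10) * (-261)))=-190 / 60291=-0.00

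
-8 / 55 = -0.15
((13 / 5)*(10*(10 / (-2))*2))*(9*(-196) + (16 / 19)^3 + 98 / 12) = 9390548570 / 20577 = 456361.40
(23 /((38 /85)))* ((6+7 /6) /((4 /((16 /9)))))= 84065 /513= 163.87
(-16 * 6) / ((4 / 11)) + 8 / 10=-1316 / 5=-263.20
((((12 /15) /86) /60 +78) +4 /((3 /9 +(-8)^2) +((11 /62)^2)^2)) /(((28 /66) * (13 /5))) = 15795183181505981 /223187876098460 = 70.77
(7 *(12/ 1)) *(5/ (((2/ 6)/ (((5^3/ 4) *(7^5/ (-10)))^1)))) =-66177562.50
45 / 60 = 0.75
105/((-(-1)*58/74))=3885/29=133.97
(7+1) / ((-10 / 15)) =-12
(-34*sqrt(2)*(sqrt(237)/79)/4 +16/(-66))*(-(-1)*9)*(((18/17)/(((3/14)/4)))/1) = -1512*sqrt(474)/79 - 8064/187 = -459.81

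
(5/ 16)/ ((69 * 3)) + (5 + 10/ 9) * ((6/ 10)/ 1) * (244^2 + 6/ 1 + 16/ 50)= 18077048477/ 82800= 218321.84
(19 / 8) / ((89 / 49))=931 / 712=1.31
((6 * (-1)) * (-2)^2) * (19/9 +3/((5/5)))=-368/3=-122.67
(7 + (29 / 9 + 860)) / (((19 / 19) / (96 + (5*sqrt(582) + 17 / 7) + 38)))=39160*sqrt(582) / 9 + 7479560 / 63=223692.32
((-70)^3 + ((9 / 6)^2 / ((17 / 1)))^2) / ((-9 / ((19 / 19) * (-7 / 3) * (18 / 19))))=-11102223433 / 131784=-84245.61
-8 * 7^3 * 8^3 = -1404928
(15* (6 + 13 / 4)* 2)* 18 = 4995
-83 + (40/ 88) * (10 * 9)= -463/ 11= -42.09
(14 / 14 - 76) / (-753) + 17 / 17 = 276 / 251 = 1.10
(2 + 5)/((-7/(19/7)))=-19/7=-2.71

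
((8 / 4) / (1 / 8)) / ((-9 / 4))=-64 / 9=-7.11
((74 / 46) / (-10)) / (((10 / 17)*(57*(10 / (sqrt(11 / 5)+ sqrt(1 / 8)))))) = -629*sqrt(55) / 6555000 - 629*sqrt(2) / 5244000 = -0.00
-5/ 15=-1/ 3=-0.33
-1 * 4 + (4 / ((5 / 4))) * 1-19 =-99 / 5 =-19.80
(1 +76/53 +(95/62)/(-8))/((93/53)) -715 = -32922571/46128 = -713.72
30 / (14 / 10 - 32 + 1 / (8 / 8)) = -75 / 74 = -1.01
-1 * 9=-9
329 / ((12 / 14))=2303 / 6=383.83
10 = 10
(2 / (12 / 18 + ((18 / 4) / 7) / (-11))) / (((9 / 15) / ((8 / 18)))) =6160 / 2529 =2.44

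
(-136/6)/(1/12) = -272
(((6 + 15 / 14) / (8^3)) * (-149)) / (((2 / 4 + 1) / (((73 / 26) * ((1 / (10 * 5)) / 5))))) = -358941 / 23296000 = -0.02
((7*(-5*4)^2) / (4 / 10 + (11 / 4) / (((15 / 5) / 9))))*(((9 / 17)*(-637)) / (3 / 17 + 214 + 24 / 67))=-4302043200 / 8454683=-508.84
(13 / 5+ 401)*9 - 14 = 18092 / 5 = 3618.40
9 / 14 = 0.64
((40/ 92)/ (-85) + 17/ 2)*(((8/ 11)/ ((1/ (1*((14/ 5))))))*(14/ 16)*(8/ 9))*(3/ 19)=2604056/ 1225785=2.12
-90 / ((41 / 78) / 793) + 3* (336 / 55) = -306135972 / 2255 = -135758.75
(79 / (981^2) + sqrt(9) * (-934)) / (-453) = 2696535443 / 435949533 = 6.19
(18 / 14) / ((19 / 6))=54 / 133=0.41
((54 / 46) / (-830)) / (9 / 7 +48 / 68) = -1071 / 1508110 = -0.00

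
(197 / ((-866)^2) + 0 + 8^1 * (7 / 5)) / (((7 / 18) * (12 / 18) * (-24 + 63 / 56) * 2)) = -0.94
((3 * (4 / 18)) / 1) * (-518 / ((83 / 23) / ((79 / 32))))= -236.25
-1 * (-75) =75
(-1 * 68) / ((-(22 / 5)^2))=3.51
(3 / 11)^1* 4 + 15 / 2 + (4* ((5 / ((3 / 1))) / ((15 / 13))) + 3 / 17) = 48959 / 3366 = 14.55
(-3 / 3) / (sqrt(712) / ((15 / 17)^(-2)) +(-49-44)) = 14450 * sqrt(178) / 76258681 +2589151 / 228776043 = 0.01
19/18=1.06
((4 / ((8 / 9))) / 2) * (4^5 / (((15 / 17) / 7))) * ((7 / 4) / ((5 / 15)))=479808 / 5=95961.60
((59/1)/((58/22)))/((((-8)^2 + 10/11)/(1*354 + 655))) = 7203251/20706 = 347.88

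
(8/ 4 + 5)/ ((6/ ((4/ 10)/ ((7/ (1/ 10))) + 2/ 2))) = 88/ 75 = 1.17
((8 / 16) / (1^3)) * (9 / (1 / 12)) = 54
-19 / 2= -9.50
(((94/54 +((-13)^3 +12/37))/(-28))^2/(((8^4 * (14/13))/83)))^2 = 105136007393293346405025000625/7863756917944232743796736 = 13369.69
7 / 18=0.39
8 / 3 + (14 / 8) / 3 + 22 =101 / 4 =25.25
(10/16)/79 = 5/632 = 0.01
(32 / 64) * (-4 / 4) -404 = -404.50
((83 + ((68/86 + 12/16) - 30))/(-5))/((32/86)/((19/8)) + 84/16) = -178239/88345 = -2.02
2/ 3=0.67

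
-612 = -612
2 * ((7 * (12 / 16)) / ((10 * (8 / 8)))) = 21 / 20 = 1.05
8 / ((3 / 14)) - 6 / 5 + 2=572 / 15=38.13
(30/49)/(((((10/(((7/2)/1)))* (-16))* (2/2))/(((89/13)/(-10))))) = 267/29120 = 0.01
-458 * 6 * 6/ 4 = -4122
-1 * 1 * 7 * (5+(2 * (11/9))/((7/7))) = -469/9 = -52.11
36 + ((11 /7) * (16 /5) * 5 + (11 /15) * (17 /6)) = 39829 /630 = 63.22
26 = 26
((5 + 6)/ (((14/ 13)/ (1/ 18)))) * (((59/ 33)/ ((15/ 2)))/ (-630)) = -767/ 3572100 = -0.00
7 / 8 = 0.88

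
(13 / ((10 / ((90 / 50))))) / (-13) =-9 / 50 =-0.18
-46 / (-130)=23 / 65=0.35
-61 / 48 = -1.27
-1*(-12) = 12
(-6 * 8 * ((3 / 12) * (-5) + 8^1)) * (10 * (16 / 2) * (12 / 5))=-62208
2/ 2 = 1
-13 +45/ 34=-397/ 34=-11.68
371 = 371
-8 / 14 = -4 / 7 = -0.57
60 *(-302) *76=-1377120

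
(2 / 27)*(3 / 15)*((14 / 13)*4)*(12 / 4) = 112 / 585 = 0.19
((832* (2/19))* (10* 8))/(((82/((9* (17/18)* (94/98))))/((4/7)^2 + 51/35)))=122317312/98441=1242.54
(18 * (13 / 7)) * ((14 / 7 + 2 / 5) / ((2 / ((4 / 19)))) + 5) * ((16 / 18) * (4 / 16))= 25948 / 665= 39.02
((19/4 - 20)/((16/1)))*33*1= -2013/64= -31.45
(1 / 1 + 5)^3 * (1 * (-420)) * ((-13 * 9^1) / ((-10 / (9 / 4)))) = -2388204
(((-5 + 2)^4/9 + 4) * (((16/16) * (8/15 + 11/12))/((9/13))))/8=4901/1440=3.40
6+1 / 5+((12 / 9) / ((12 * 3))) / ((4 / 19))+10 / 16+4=11881 / 1080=11.00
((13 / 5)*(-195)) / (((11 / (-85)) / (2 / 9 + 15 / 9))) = 244205 / 33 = 7400.15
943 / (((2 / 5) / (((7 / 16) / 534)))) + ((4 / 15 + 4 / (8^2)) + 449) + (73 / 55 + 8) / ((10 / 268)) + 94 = 1245650697 / 1566400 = 795.23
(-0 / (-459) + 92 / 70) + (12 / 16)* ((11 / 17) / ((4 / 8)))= 2719 / 1190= 2.28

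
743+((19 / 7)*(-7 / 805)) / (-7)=743.00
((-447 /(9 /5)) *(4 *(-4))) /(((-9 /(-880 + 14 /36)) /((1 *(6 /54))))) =94364680 /2187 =43148.00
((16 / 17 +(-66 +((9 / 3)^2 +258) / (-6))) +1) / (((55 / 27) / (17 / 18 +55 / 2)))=-1417344 / 935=-1515.88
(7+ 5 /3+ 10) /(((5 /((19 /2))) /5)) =532 /3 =177.33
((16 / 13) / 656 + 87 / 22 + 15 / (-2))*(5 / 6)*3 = -51940 / 5863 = -8.86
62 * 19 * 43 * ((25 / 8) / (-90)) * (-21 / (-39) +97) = -171552.54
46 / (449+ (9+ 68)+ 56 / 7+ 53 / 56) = 2576 / 29957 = 0.09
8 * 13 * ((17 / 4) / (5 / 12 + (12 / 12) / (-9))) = 15912 / 11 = 1446.55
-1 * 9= -9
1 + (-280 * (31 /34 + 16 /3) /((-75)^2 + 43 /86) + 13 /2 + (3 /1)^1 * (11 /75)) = 218880997 /28690050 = 7.63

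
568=568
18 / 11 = 1.64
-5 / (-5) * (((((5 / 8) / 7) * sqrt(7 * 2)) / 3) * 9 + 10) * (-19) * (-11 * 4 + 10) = 4845 * sqrt(14) / 28 + 6460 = 7107.44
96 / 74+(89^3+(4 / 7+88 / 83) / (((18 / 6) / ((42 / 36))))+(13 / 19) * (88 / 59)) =7280790295267 / 10327773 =704971.95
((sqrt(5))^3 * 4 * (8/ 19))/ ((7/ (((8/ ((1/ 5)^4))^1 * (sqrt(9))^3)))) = 21600000 * sqrt(5)/ 133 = 363150.89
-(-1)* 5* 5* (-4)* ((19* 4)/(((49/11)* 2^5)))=-5225/98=-53.32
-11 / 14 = -0.79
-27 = -27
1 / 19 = 0.05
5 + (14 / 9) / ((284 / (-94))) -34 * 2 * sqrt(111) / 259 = 2866 / 639 -68 * sqrt(111) / 259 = 1.72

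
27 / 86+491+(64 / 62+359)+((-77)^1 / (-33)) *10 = 874.68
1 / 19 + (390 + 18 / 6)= 7468 / 19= 393.05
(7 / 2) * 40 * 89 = 12460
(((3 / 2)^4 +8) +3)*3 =48.19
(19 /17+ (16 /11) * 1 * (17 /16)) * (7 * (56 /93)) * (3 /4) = 48804 /5797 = 8.42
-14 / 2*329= -2303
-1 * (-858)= 858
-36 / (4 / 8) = -72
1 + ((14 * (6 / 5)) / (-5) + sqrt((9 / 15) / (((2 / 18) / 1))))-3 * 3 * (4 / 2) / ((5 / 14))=-1319 / 25 + 3 * sqrt(15) / 5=-50.44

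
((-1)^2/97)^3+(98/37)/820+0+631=8736397113857/13845249410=631.00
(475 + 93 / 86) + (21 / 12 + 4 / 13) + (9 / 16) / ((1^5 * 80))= 342123111 / 715520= 478.15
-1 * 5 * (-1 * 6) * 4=120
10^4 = 10000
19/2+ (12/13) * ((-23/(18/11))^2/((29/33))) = 1472665/6786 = 217.02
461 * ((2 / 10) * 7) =3227 / 5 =645.40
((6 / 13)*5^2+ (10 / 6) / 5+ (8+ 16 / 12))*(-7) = -5789 / 39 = -148.44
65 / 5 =13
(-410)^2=168100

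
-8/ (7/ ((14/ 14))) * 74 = -592/ 7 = -84.57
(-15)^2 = 225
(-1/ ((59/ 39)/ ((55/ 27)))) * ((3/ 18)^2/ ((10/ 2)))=-143/ 19116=-0.01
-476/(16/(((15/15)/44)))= -119/176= -0.68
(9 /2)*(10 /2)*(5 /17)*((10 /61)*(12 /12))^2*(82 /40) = 46125 /126514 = 0.36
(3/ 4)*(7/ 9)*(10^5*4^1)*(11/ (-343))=-7482.99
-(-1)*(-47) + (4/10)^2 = -1171/25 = -46.84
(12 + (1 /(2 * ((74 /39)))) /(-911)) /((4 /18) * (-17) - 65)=-14561073 /83458532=-0.17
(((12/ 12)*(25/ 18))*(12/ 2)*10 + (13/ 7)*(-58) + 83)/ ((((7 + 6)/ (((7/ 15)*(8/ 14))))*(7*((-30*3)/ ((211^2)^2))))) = -4879978063742/ 1289925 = -3783148.68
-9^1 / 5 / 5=-9 / 25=-0.36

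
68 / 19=3.58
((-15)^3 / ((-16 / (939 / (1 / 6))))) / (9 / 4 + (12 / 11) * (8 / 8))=34860375 / 98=355718.11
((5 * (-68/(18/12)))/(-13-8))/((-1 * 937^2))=-680/55312047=-0.00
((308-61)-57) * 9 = 1710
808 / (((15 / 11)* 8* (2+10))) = 1111 / 180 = 6.17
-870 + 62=-808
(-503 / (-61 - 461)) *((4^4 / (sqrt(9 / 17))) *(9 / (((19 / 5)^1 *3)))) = 321920 *sqrt(17) / 4959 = 267.66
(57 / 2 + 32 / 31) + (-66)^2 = 271903 / 62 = 4385.53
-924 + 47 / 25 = -23053 / 25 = -922.12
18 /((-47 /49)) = -882 /47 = -18.77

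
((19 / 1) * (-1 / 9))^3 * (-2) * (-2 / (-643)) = 27436 / 468747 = 0.06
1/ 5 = 0.20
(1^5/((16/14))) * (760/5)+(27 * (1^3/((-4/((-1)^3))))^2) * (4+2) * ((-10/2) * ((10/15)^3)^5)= 23540071/177147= 132.88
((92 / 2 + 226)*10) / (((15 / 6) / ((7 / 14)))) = 544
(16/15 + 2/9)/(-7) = -58/315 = -0.18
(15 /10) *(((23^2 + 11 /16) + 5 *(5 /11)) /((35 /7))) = 56175 /352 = 159.59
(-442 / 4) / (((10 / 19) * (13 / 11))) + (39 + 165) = 527 / 20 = 26.35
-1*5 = -5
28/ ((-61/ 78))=-2184/ 61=-35.80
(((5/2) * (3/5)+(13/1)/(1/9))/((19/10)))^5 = 2336639702990625/2476099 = 943677818.61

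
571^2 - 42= 325999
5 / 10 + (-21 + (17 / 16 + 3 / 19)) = -5861 / 304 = -19.28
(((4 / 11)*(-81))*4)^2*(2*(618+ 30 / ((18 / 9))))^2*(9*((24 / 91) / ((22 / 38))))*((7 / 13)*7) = 77336196052082688 / 224939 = 343809637510.98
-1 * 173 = -173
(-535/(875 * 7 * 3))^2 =11449/13505625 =0.00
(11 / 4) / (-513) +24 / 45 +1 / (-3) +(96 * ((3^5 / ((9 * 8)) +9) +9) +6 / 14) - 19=146054819 / 71820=2033.62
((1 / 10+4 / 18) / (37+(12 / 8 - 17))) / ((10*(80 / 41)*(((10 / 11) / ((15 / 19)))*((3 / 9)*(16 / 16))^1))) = 13079 / 6536000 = 0.00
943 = 943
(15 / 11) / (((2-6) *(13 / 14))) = -105 / 286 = -0.37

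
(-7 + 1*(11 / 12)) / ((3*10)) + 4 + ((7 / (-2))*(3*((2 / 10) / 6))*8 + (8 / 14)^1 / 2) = 1.28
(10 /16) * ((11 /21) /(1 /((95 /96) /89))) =5225 /1435392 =0.00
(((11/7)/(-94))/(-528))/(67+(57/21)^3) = 49/134638080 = 0.00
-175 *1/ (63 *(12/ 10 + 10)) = -125/ 504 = -0.25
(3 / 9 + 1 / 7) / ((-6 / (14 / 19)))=-10 / 171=-0.06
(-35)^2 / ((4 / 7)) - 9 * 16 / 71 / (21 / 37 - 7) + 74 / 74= 72494627 / 33796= 2145.07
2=2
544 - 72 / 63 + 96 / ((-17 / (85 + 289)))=-10984 / 7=-1569.14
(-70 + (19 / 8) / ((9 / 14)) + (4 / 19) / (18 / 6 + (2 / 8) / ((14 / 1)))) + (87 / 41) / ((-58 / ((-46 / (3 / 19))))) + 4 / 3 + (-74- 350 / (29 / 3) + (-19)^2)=27014435251 / 137443644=196.55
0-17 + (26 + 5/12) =113/12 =9.42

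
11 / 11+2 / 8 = 5 / 4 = 1.25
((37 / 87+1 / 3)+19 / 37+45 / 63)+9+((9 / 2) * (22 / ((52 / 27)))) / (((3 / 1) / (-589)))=-3937474301 / 390572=-10081.30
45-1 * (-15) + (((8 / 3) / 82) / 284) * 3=174661 / 2911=60.00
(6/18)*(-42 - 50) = -92/3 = -30.67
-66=-66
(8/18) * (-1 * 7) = -28/9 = -3.11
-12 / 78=-2 / 13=-0.15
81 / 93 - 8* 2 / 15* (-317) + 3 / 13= 2050676 / 6045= 339.24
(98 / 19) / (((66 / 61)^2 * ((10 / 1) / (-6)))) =-182329 / 68970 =-2.64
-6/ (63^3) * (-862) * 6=3448/ 27783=0.12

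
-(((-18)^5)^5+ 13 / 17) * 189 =77396862044760195220899806507431527 / 17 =4552756590868246777699989000000000.00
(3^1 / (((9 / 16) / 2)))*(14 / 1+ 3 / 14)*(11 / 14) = 17512 / 147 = 119.13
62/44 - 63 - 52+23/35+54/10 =-82801/770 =-107.53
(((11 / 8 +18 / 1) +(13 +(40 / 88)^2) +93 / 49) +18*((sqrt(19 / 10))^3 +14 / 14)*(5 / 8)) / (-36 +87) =57*sqrt(190) / 1360 +723015 / 806344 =1.47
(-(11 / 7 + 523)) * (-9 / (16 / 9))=37179 / 14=2655.64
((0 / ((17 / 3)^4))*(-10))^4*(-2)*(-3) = 0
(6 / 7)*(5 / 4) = 15 / 14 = 1.07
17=17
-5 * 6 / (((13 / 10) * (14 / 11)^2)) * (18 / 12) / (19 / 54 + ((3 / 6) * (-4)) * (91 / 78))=735075 / 68159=10.78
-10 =-10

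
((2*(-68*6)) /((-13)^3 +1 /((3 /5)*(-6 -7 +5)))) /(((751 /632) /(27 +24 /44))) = 3750257664 /435627313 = 8.61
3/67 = 0.04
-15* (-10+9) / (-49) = -15 / 49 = -0.31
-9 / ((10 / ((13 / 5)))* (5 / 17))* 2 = -1989 / 125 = -15.91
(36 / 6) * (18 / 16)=6.75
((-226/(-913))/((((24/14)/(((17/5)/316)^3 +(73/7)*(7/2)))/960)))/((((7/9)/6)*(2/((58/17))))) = 12738090957549327/191311457975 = 66583.00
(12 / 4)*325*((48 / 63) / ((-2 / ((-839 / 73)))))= 2181400 / 511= 4268.88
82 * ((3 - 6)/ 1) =-246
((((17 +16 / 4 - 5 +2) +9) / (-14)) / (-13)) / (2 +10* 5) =27 / 9464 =0.00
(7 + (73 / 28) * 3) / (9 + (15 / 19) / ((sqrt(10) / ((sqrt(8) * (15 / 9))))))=1348335 / 804748 -39425 * sqrt(5) / 402374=1.46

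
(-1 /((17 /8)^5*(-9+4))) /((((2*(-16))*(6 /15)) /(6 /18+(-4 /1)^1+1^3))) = 4096 /4259571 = 0.00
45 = 45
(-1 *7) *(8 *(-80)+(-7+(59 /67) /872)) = 264601883 /58424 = 4528.99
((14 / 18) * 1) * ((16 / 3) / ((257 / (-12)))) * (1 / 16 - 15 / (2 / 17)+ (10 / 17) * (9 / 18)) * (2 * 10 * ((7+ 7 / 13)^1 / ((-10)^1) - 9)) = -2455669664 / 511173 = -4803.99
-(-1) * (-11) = -11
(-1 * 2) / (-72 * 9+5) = 2 / 643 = 0.00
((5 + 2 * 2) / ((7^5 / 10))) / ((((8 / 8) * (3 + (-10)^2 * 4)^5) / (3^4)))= 7290 / 178655105109218101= 0.00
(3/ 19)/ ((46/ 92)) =6/ 19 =0.32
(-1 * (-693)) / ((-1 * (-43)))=693 / 43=16.12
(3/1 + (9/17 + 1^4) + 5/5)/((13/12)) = 1128/221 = 5.10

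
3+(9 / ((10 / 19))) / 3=87 / 10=8.70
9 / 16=0.56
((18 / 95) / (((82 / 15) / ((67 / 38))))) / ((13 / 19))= 1809 / 20254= 0.09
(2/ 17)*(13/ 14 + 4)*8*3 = 13.92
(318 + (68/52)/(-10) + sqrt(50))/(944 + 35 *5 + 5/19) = 95 *sqrt(2)/21266 + 25327/89180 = 0.29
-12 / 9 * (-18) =24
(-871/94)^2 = 758641/8836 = 85.86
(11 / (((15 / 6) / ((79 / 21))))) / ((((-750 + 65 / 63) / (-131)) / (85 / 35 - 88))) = -409137366 / 1651475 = -247.74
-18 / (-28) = 9 / 14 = 0.64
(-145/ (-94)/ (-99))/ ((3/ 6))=-145/ 4653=-0.03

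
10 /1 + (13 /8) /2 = 173 /16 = 10.81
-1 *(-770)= 770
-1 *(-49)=49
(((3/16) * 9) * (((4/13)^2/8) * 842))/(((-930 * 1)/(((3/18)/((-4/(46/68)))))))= 29049/57000320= 0.00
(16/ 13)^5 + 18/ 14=10681669/ 2599051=4.11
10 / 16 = 5 / 8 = 0.62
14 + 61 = 75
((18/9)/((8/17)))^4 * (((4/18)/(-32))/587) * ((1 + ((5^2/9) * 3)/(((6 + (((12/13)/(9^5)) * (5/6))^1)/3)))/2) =-1987528941397/199332744855552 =-0.01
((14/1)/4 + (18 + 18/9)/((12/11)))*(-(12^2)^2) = -452736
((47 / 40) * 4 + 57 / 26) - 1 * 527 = -33807 / 65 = -520.11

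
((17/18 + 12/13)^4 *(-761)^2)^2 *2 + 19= 446056757276234370534093242590273/4494660193026027648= 99241486145791.79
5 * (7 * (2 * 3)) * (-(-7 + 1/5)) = 1428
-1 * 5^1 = -5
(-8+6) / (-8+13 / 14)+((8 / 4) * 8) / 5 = 1724 / 495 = 3.48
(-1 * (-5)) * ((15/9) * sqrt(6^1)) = 25 * sqrt(6)/3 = 20.41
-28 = -28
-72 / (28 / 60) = -1080 / 7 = -154.29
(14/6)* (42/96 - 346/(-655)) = 70847/31440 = 2.25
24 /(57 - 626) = -24 /569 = -0.04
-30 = -30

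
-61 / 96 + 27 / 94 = -1571 / 4512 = -0.35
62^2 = 3844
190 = 190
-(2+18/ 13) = -44/ 13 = -3.38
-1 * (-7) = 7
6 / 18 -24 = -71 / 3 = -23.67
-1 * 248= -248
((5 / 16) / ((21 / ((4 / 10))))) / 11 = 1 / 1848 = 0.00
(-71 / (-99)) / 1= 0.72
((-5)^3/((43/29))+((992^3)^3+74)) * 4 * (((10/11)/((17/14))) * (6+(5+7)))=403212546289068770255049510870240/8041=50144577327331024779884280000.00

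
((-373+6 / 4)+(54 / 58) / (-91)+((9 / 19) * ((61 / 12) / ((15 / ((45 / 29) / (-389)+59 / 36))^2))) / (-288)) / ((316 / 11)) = -100686794667524276534741 / 7785670473253035417600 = -12.93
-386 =-386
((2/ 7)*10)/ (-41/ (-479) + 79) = 4790/ 132587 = 0.04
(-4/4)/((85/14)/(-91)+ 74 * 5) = -1274/471295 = -0.00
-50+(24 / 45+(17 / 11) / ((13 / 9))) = -103811 / 2145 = -48.40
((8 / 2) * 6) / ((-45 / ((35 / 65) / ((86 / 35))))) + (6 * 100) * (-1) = -1006396 / 1677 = -600.12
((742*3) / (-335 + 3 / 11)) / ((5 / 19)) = -33231 / 1315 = -25.27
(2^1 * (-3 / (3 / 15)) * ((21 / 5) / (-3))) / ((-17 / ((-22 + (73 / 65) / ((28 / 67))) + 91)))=-391413 / 2210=-177.11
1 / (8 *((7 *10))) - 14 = -7839 / 560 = -14.00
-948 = -948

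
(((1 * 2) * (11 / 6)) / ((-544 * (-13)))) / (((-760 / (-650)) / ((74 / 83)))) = 2035 / 5147328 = 0.00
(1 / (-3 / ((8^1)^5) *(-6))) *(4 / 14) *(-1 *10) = -327680 / 63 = -5201.27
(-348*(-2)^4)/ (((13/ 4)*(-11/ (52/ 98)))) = 44544/ 539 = 82.64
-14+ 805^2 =648011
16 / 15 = 1.07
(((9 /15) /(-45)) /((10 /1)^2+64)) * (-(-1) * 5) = -1 /2460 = -0.00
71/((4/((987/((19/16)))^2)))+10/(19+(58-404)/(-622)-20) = 305436490229/24909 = 12262093.63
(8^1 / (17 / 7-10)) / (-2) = 28 / 53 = 0.53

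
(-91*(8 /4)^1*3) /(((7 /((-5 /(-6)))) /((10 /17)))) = -650 /17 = -38.24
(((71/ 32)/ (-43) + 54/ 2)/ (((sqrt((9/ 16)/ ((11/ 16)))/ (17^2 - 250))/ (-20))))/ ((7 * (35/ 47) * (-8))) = 22656491 * sqrt(11)/ 134848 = 557.24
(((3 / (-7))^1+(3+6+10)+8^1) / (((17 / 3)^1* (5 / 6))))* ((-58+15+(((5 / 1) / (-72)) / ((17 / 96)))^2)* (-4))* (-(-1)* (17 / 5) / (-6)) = -27637864 / 50575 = -546.47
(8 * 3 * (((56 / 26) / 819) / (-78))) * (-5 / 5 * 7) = 112 / 19773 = 0.01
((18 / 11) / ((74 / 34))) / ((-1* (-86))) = 153 / 17501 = 0.01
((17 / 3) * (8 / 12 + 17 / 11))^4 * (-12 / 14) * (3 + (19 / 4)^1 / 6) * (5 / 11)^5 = -96356385391540625 / 61881979202604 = -1557.10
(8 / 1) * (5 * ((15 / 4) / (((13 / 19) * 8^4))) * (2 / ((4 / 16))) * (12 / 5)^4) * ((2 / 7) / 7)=9234 / 15925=0.58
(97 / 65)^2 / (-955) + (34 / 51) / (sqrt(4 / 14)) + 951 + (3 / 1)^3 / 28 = sqrt(14) / 3 + 107549329673 / 112976500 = 953.21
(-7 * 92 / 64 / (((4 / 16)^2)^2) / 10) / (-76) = 322 / 95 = 3.39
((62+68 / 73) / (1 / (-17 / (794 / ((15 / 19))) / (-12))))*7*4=1366715 / 550639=2.48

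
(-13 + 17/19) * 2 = -460/19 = -24.21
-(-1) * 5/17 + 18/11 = 361/187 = 1.93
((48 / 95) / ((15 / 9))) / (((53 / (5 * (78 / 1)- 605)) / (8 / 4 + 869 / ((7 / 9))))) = -9702864 / 7049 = -1376.49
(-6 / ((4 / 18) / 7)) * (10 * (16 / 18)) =-1680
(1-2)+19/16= 3/16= 0.19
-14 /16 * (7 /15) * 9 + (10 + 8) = 573 /40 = 14.32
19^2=361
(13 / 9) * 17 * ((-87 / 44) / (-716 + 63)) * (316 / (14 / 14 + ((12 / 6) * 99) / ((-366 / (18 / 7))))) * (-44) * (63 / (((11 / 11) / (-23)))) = -417688347804 / 109051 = -3830211.07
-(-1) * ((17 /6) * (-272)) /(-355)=2312 /1065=2.17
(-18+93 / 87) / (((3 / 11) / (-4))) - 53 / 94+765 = 8282335 / 8178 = 1012.76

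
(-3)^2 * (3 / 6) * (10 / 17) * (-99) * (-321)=1430055 / 17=84120.88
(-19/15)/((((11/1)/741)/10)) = -9386/11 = -853.27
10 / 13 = 0.77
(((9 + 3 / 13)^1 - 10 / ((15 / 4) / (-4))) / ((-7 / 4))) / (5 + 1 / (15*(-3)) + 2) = -23280 / 14287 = -1.63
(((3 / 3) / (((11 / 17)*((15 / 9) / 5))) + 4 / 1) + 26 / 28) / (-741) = -491 / 38038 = -0.01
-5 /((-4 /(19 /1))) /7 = 95 /28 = 3.39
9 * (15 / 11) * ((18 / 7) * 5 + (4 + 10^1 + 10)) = 34830 / 77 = 452.34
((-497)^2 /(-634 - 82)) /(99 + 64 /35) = -8645315 /2526764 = -3.42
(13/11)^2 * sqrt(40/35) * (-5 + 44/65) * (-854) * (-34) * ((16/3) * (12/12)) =-484884608 * sqrt(14)/1815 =-999598.94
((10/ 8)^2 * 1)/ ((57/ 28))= 175/ 228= 0.77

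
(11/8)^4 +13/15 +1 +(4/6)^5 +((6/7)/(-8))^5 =466122526741/83642388480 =5.57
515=515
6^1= 6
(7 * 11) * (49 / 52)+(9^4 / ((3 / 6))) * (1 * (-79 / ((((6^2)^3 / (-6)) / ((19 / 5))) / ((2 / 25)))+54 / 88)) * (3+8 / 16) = 8121507527 / 286000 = 28396.88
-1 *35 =-35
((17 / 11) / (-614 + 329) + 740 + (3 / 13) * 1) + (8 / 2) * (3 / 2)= 30412414 / 40755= 746.23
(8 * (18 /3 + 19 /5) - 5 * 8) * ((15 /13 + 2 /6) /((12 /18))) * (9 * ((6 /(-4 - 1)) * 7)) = -2104704 /325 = -6476.01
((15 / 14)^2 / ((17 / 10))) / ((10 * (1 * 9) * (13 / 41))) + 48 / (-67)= -2010493 / 2902172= -0.69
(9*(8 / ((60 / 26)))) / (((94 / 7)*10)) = 273 / 1175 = 0.23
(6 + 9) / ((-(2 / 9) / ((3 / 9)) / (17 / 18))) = -85 / 4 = -21.25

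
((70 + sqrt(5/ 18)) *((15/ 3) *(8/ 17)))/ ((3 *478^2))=5 *sqrt(10)/ 8739513 + 700/ 2913171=0.00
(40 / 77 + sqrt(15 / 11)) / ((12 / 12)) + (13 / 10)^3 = sqrt(165) / 11 + 209169 / 77000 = 3.88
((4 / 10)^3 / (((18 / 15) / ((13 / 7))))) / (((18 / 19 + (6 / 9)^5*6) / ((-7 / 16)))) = -6669 / 267400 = -0.02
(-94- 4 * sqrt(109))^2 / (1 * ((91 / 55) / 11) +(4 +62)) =454960 * sqrt(109) / 40021 +6400900 / 40021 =278.62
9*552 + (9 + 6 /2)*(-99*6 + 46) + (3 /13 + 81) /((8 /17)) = -18660 /13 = -1435.38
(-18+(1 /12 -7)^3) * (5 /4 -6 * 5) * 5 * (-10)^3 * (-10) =216663953125 /432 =501536928.53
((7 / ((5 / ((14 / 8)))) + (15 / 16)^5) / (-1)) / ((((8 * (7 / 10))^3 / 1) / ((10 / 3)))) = -2080241375 / 34527510528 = -0.06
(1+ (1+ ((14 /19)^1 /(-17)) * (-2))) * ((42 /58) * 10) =141540 /9367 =15.11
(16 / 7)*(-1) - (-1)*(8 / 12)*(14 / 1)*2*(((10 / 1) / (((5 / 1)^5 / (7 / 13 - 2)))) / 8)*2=-393724 / 170625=-2.31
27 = 27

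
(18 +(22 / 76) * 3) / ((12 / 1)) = 239 / 152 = 1.57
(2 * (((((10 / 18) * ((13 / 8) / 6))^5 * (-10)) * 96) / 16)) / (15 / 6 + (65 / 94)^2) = -2563081990625 / 824861191274496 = -0.00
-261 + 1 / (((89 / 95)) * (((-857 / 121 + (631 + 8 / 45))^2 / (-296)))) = -67060877564341179 / 256937429650289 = -261.00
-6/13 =-0.46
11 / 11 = 1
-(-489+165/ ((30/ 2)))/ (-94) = -239/ 47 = -5.09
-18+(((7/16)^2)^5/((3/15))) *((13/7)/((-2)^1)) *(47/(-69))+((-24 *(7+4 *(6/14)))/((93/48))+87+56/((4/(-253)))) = -3580.94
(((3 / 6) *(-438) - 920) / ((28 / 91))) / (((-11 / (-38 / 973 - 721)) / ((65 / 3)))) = -225076838935 / 42812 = -5257330.63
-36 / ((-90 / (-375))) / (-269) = 0.56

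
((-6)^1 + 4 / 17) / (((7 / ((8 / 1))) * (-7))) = 0.94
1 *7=7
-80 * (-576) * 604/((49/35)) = 139161600/7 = 19880228.57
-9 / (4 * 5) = -9 / 20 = -0.45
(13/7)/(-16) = -13/112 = -0.12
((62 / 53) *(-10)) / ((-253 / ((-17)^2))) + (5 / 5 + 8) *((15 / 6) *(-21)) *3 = -37656155 / 26818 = -1404.14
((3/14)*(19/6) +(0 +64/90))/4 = 1751/5040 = 0.35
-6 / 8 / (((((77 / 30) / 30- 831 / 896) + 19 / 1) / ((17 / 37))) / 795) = -2043468000 / 135444901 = -15.09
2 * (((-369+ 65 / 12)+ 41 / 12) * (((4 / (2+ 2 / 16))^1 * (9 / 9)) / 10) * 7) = -242032 / 255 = -949.15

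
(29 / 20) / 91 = 29 / 1820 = 0.02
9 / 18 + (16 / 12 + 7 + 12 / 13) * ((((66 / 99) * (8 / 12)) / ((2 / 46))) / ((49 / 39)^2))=870715 / 14406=60.44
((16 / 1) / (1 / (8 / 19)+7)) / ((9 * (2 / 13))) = 832 / 675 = 1.23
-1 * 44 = -44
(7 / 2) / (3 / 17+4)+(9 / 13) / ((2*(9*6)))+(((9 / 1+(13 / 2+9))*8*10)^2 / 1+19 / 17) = 723342916645 / 188292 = 3841601.96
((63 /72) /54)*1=7 /432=0.02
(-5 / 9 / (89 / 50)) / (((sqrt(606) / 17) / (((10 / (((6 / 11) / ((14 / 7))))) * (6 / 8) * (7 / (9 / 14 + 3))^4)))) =-317064055000 * sqrt(606) / 96584386959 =-80.81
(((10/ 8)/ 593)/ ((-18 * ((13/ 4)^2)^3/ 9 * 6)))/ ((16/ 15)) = -0.00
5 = 5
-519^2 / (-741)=89787 / 247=363.51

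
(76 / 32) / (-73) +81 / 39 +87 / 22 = 500983 / 83512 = 6.00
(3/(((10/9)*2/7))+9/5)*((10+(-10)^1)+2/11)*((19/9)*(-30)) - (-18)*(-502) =-100821/11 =-9165.55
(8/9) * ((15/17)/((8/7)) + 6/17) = 1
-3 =-3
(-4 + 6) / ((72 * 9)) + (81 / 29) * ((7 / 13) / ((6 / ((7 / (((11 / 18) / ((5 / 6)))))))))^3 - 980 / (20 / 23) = -61833907092757 / 54951697944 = -1125.24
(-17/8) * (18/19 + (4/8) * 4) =-119/19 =-6.26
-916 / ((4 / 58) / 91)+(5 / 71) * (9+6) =-85814927 / 71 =-1208660.94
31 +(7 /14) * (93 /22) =1457 /44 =33.11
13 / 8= 1.62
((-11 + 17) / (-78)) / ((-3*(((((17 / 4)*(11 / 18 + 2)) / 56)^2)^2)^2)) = 23283214157138380412097134592 / 2159322881437323496876813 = 10782.65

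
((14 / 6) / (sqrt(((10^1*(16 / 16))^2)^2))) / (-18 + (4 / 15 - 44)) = -7 / 18520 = -0.00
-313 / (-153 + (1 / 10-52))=3130 / 2049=1.53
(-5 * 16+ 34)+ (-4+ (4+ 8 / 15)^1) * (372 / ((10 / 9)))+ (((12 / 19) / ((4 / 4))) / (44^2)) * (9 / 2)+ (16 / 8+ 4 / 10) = 62055283 / 459800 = 134.96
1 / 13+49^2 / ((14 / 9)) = 40133 / 26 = 1543.58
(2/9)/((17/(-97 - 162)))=-518/153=-3.39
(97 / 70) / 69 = 97 / 4830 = 0.02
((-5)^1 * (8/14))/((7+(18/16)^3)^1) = -10240/30191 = -0.34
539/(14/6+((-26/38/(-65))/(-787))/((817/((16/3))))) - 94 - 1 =58151022280/427581019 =136.00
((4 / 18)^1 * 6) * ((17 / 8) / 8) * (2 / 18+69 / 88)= 12053 / 38016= 0.32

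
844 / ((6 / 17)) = 7174 / 3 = 2391.33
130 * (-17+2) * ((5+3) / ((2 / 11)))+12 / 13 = -1115388 / 13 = -85799.08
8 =8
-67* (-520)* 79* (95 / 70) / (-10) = -2614742 / 7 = -373534.57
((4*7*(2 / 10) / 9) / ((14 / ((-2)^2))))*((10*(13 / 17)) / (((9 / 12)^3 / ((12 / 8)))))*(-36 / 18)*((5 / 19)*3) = -66560 / 8721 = -7.63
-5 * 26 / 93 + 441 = 40883 / 93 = 439.60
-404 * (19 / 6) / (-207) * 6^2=15352 / 69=222.49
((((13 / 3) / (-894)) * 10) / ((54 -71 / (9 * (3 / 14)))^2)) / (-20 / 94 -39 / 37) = 9155835 / 70670266112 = 0.00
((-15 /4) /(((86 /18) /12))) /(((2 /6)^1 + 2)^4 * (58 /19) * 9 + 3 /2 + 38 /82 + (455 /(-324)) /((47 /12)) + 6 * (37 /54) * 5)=-800726310 /71118319501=-0.01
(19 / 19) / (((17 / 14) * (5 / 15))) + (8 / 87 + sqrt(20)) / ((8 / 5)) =3739 / 1479 + 5 * sqrt(5) / 4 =5.32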